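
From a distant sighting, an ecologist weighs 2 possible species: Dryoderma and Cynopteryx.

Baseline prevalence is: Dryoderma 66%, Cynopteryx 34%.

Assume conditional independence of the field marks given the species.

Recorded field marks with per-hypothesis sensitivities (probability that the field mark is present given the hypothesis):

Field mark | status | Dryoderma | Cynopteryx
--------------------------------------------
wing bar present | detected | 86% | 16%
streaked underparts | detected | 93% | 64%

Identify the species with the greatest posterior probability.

Dryoderma

For each hypothesis, the unnormalized posterior weight is prior × product of the field mark likelihoods:
  Dryoderma: 0.66 × 0.86 × 0.93 = 0.52787
  Cynopteryx: 0.34 × 0.16 × 0.64 = 0.034816
Normalizing constant Z = 0.52787 + 0.034816 = 0.56268.
P(Dryoderma | evidence) ≈ 0.52787 / 0.56268 ≈ 0.938
P(Cynopteryx | evidence) ≈ 0.034816 / 0.56268 ≈ 0.062
The largest is 0.938, so Dryoderma is most probable.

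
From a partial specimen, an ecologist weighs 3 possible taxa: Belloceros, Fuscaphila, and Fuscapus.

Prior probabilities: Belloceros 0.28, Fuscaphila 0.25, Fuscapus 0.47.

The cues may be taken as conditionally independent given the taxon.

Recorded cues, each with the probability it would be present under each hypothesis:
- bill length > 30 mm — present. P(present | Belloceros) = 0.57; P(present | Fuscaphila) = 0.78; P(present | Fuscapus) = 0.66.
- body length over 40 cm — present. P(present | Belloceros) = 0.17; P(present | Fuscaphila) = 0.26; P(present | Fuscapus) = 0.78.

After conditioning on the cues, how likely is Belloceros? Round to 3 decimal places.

For each hypothesis, the unnormalized posterior weight is prior × product of the cue likelihoods:
  Belloceros: 0.28 × 0.57 × 0.17 = 0.027132
  Fuscaphila: 0.25 × 0.78 × 0.26 = 0.0507
  Fuscapus: 0.47 × 0.66 × 0.78 = 0.24196
The unnormalized weights sum to 0.31979.
P(Belloceros | evidence) = 0.027132 / 0.31979 ≈ 0.085.

0.085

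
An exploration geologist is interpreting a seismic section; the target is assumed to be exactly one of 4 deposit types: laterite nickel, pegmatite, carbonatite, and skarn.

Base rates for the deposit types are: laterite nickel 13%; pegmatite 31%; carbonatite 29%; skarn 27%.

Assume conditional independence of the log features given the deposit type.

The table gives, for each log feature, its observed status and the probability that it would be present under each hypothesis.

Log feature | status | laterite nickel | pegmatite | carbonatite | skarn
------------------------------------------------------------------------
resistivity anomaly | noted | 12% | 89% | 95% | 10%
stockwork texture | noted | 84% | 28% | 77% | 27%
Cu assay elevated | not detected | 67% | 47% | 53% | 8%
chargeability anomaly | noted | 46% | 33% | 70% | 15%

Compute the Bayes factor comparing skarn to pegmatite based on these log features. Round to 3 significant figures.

Take the product of per-log feature likelihoods under each hypothesis (using 1 − P(present | H) for each absent log feature), then divide.
  skarn: 0.10 × 0.27 × (1 − 0.08) × 0.15 = 0.003726
  pegmatite: 0.89 × 0.28 × (1 − 0.47) × 0.33 = 0.043585
Bayes factor = 0.003726 / 0.043585 ≈ 0.0855

0.0855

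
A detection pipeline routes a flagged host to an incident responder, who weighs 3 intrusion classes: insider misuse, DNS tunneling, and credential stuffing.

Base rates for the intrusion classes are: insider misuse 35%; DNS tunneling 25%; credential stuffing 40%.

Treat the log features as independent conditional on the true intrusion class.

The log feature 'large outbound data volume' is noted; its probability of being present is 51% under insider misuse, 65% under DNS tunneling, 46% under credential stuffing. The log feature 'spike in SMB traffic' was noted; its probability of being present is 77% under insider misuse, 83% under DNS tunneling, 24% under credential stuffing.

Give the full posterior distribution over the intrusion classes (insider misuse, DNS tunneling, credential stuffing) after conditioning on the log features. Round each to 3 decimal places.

Multiply each prior by the joint likelihood of the log feature pattern:
  insider misuse: 0.35 × 0.51 × 0.77 = 0.13744
  DNS tunneling: 0.25 × 0.65 × 0.83 = 0.13487
  credential stuffing: 0.40 × 0.46 × 0.24 = 0.04416
Marginal likelihood of the evidence = 0.31648.
P(insider misuse | evidence) = 0.13744 / 0.31648 ≈ 0.434
P(DNS tunneling | evidence) = 0.13487 / 0.31648 ≈ 0.426
P(credential stuffing | evidence) = 0.04416 / 0.31648 ≈ 0.140

0.434, 0.426, 0.140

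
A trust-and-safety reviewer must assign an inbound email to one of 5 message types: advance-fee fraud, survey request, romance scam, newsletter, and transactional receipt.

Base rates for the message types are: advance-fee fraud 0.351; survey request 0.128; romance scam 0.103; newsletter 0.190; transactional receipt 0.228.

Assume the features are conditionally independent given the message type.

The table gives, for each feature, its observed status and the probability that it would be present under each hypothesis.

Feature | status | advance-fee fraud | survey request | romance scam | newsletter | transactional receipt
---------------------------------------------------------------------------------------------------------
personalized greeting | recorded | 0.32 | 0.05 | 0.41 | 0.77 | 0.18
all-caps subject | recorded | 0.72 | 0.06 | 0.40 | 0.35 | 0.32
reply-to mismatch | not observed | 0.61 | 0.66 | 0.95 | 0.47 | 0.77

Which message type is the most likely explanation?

For each hypothesis, the unnormalized posterior weight is prior × product of the feature likelihoods (using 1 − P(present | H) for each absent feature):
  advance-fee fraud: 0.351 × 0.32 × 0.72 × (1 − 0.61) = 0.031539
  survey request: 0.128 × 0.05 × 0.06 × (1 − 0.66) = 0.00013056
  romance scam: 0.103 × 0.41 × 0.40 × (1 − 0.95) = 0.0008446
  newsletter: 0.190 × 0.77 × 0.35 × (1 − 0.47) = 0.027139
  transactional receipt: 0.228 × 0.18 × 0.32 × (1 − 0.77) = 0.0030205
The unnormalized weights sum to 0.062674.
P(advance-fee fraud | evidence) ≈ 0.031539 / 0.062674 ≈ 0.503
P(survey request | evidence) ≈ 0.00013056 / 0.062674 ≈ 0.002
P(romance scam | evidence) ≈ 0.0008446 / 0.062674 ≈ 0.013
P(newsletter | evidence) ≈ 0.027139 / 0.062674 ≈ 0.433
P(transactional receipt | evidence) ≈ 0.0030205 / 0.062674 ≈ 0.048
The largest is 0.503, so advance-fee fraud is most probable.

advance-fee fraud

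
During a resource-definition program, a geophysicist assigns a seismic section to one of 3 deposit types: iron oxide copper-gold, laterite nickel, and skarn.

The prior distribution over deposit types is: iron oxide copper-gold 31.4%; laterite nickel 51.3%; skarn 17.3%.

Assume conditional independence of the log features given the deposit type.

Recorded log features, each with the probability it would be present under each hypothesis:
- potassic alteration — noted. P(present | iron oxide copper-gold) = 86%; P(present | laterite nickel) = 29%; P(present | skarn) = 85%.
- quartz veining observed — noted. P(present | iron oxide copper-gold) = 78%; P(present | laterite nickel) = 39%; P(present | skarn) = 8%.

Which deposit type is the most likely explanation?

Multiply each prior by the joint likelihood of the log feature pattern:
  iron oxide copper-gold: 0.314 × 0.86 × 0.78 = 0.21063
  laterite nickel: 0.513 × 0.29 × 0.39 = 0.05802
  skarn: 0.173 × 0.85 × 0.08 = 0.011764
Normalizing constant Z = 0.21063 + 0.05802 + 0.011764 = 0.28042.
P(iron oxide copper-gold | evidence) ≈ 0.21063 / 0.28042 ≈ 0.751
P(laterite nickel | evidence) ≈ 0.05802 / 0.28042 ≈ 0.207
P(skarn | evidence) ≈ 0.011764 / 0.28042 ≈ 0.042
The largest is 0.751, so iron oxide copper-gold is most probable.

iron oxide copper-gold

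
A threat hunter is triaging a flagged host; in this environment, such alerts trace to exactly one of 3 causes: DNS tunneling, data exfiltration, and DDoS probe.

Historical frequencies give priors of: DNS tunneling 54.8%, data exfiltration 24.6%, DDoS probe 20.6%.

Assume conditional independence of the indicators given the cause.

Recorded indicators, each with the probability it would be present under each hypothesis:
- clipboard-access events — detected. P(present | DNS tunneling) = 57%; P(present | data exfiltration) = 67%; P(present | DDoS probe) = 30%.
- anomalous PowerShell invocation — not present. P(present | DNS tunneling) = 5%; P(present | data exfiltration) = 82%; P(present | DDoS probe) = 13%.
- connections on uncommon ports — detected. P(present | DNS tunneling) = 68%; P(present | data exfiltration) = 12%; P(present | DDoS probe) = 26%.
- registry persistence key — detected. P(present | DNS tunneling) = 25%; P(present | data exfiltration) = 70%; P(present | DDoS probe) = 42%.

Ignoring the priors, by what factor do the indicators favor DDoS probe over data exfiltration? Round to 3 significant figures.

2.81

Joint likelihood of the indicator pattern under each hypothesis (using 1 − P(present | H) for each absent indicator):
  DDoS probe: 0.30 × (1 − 0.13) × 0.26 × 0.42 = 0.028501
  data exfiltration: 0.67 × (1 − 0.82) × 0.12 × 0.70 = 0.01013
Bayes factor = 0.028501 / 0.01013 ≈ 2.81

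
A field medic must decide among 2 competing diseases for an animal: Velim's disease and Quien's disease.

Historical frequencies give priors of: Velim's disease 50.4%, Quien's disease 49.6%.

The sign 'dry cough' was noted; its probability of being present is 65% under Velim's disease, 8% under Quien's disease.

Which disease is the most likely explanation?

By Bayes' rule, the unnormalized weight for each hypothesis is prior × likelihood:
  Velim's disease: 0.504 × 0.65 = 0.3276
  Quien's disease: 0.496 × 0.08 = 0.03968
Marginal likelihood of the evidence = 0.36728.
P(Velim's disease | evidence) ≈ 0.3276 / 0.36728 ≈ 0.892
P(Quien's disease | evidence) ≈ 0.03968 / 0.36728 ≈ 0.108
The largest is 0.892, so Velim's disease is most probable.

Velim's disease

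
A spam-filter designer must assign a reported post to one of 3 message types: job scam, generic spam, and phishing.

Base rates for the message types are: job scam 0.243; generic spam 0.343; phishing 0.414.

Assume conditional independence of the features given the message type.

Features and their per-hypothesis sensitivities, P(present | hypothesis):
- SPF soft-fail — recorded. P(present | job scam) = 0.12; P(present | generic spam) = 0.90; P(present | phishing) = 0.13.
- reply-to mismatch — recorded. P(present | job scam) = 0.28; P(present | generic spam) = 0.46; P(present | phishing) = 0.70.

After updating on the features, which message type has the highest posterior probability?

generic spam

Multiply each prior by the joint likelihood of the feature pattern:
  job scam: 0.243 × 0.12 × 0.28 = 0.0081648
  generic spam: 0.343 × 0.90 × 0.46 = 0.142
  phishing: 0.414 × 0.13 × 0.70 = 0.037674
Marginal likelihood of the evidence = 0.18784.
P(job scam | evidence) ≈ 0.0081648 / 0.18784 ≈ 0.043
P(generic spam | evidence) ≈ 0.142 / 0.18784 ≈ 0.756
P(phishing | evidence) ≈ 0.037674 / 0.18784 ≈ 0.201
The largest is 0.756, so generic spam is most probable.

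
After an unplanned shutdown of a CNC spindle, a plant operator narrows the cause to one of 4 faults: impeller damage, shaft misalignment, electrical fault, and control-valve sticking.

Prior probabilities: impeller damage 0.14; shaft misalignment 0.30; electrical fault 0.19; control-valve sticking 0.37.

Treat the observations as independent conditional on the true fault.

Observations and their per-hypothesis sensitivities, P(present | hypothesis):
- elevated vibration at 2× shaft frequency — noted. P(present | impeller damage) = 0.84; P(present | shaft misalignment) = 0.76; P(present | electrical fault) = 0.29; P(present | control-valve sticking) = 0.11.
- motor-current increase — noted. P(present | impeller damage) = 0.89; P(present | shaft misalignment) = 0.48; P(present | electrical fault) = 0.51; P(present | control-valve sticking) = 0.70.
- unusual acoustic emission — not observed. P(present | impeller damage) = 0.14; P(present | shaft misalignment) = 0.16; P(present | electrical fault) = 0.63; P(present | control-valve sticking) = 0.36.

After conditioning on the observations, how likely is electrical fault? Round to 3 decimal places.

For each hypothesis, the unnormalized posterior weight is prior × product of the observation likelihoods (using 1 − P(present | H) for each absent observation):
  impeller damage: 0.14 × 0.84 × 0.89 × (1 − 0.14) = 0.090011
  shaft misalignment: 0.30 × 0.76 × 0.48 × (1 − 0.16) = 0.09193
  electrical fault: 0.19 × 0.29 × 0.51 × (1 − 0.63) = 0.010397
  control-valve sticking: 0.37 × 0.11 × 0.70 × (1 − 0.36) = 0.018234
The unnormalized weights sum to 0.21057.
P(electrical fault | evidence) = 0.010397 / 0.21057 ≈ 0.049.

0.049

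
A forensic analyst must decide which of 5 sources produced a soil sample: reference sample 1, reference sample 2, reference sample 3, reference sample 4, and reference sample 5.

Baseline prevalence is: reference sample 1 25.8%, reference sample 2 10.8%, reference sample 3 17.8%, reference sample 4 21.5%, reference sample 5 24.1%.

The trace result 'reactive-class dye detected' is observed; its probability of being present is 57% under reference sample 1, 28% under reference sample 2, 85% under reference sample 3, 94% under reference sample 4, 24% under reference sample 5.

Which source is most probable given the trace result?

By Bayes' rule, the unnormalized weight for each hypothesis is prior × likelihood:
  reference sample 1: 0.258 × 0.57 = 0.14706
  reference sample 2: 0.108 × 0.28 = 0.03024
  reference sample 3: 0.178 × 0.85 = 0.1513
  reference sample 4: 0.215 × 0.94 = 0.2021
  reference sample 5: 0.241 × 0.24 = 0.05784
Normalizing constant Z = 0.14706 + 0.03024 + 0.1513 + 0.2021 + 0.05784 = 0.58854.
P(reference sample 1 | evidence) ≈ 0.14706 / 0.58854 ≈ 0.250
P(reference sample 2 | evidence) ≈ 0.03024 / 0.58854 ≈ 0.051
P(reference sample 3 | evidence) ≈ 0.1513 / 0.58854 ≈ 0.257
P(reference sample 4 | evidence) ≈ 0.2021 / 0.58854 ≈ 0.343
P(reference sample 5 | evidence) ≈ 0.05784 / 0.58854 ≈ 0.098
The largest is 0.343, so reference sample 4 is most probable.

reference sample 4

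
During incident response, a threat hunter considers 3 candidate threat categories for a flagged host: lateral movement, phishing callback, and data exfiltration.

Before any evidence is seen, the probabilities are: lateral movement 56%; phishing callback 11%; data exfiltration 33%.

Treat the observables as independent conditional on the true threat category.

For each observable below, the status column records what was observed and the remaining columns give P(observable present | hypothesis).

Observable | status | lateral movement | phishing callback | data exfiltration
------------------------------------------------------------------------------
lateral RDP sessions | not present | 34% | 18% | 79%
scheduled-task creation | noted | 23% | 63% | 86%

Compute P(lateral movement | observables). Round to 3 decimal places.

By Bayes' rule with conditional independence, the unnormalized weight for each hypothesis is prior × ∏ likelihoods (using 1 − P(present | H) for each absent observable):
  lateral movement: 0.56 × (1 − 0.34) × 0.23 = 0.085008
  phishing callback: 0.11 × (1 − 0.18) × 0.63 = 0.056826
  data exfiltration: 0.33 × (1 − 0.79) × 0.86 = 0.059598
The unnormalized weights sum to 0.20143.
P(lateral movement | evidence) = 0.085008 / 0.20143 ≈ 0.422.

0.422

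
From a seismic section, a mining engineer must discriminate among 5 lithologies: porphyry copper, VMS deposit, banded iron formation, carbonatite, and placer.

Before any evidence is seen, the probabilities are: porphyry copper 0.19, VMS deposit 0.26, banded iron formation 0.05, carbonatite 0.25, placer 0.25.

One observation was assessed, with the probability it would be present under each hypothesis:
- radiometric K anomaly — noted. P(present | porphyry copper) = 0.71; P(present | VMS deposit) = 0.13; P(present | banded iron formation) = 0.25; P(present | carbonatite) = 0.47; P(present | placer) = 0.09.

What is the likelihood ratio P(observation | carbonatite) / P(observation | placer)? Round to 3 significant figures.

Likelihood of this observation under each hypothesis:
  carbonatite: 0.47
  placer: 0.09
Bayes factor = 0.47 / 0.09 ≈ 5.22

5.22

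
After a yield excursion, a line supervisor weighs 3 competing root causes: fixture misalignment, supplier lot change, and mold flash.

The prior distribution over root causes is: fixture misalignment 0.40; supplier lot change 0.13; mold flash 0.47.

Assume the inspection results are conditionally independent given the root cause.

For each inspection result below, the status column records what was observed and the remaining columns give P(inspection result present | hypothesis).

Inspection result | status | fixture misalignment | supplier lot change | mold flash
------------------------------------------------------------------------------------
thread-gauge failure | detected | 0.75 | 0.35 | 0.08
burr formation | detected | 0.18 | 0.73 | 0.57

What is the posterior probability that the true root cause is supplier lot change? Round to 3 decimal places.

0.306

By Bayes' rule with conditional independence, the unnormalized weight for each hypothesis is prior × ∏ likelihoods:
  fixture misalignment: 0.40 × 0.75 × 0.18 = 0.054
  supplier lot change: 0.13 × 0.35 × 0.73 = 0.033215
  mold flash: 0.47 × 0.08 × 0.57 = 0.021432
Normalizing constant Z = 0.054 + 0.033215 + 0.021432 = 0.10865.
P(supplier lot change | evidence) = 0.033215 / 0.10865 ≈ 0.306.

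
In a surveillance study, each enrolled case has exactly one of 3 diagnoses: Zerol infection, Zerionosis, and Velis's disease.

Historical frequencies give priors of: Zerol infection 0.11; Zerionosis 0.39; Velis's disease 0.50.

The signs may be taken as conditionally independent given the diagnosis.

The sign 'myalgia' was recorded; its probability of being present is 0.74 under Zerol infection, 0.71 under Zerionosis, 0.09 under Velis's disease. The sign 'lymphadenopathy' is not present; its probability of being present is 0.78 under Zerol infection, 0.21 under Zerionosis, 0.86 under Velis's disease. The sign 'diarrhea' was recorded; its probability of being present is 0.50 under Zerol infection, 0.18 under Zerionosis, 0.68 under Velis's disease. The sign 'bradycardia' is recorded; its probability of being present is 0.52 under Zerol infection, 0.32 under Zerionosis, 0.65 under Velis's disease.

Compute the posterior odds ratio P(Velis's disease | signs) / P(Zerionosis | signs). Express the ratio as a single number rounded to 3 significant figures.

Unnormalized posterior weight (prior times the sign likelihoods) for each of the two hypotheses (using 1 − P(present | H) for each absent sign):
  Velis's disease: 0.50 × 0.09 × (1 − 0.86) × 0.68 × 0.65 = 0.0027846
  Zerionosis: 0.39 × 0.71 × (1 − 0.21) × 0.18 × 0.32 = 0.0126
Odds(Velis's disease : Zerionosis) = 0.0027846 / 0.0126 ≈ 0.221.

0.221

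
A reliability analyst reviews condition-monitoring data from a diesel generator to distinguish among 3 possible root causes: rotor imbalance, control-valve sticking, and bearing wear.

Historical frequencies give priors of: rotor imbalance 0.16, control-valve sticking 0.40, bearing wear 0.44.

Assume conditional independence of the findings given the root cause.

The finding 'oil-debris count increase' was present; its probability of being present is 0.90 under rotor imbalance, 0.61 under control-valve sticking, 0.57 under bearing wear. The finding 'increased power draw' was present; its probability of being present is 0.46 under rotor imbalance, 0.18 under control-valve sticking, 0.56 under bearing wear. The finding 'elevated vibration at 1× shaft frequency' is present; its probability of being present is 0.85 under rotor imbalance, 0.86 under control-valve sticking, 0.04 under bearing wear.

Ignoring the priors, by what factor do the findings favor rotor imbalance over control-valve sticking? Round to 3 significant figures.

Joint likelihood of the evidence pattern under each hypothesis:
  rotor imbalance: 0.90 × 0.46 × 0.85 = 0.3519
  control-valve sticking: 0.61 × 0.18 × 0.86 = 0.094428
Bayes factor = 0.3519 / 0.094428 ≈ 3.73

3.73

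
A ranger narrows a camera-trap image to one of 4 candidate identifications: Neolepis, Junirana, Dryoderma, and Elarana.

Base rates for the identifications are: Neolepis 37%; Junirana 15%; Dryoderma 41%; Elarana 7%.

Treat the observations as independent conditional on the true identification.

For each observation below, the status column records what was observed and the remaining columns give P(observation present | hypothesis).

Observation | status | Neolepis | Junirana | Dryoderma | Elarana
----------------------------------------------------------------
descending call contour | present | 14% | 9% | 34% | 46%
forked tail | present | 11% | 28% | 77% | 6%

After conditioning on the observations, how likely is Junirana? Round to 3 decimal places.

By Bayes' rule with conditional independence, the unnormalized weight for each hypothesis is prior × ∏ likelihoods:
  Neolepis: 0.37 × 0.14 × 0.11 = 0.005698
  Junirana: 0.15 × 0.09 × 0.28 = 0.00378
  Dryoderma: 0.41 × 0.34 × 0.77 = 0.10734
  Elarana: 0.07 × 0.46 × 0.06 = 0.001932
Normalizing constant Z = 0.005698 + 0.00378 + 0.10734 + 0.001932 = 0.11875.
P(Junirana | evidence) = 0.00378 / 0.11875 ≈ 0.032.

0.032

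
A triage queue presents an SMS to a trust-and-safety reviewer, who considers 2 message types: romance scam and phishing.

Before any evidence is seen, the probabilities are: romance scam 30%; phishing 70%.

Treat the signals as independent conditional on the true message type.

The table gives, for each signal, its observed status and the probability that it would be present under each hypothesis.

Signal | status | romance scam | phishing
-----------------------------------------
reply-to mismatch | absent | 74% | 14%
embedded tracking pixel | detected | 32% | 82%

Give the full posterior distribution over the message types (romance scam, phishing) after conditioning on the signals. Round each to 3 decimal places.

Multiply each prior by the joint likelihood of the signal pattern (using 1 − P(present | H) for each absent signal):
  romance scam: 0.30 × (1 − 0.74) × 0.32 = 0.02496
  phishing: 0.70 × (1 − 0.14) × 0.82 = 0.49364
Normalizing constant Z = 0.02496 + 0.49364 = 0.5186.
P(romance scam | evidence) = 0.02496 / 0.5186 ≈ 0.048
P(phishing | evidence) = 0.49364 / 0.5186 ≈ 0.952

0.048, 0.952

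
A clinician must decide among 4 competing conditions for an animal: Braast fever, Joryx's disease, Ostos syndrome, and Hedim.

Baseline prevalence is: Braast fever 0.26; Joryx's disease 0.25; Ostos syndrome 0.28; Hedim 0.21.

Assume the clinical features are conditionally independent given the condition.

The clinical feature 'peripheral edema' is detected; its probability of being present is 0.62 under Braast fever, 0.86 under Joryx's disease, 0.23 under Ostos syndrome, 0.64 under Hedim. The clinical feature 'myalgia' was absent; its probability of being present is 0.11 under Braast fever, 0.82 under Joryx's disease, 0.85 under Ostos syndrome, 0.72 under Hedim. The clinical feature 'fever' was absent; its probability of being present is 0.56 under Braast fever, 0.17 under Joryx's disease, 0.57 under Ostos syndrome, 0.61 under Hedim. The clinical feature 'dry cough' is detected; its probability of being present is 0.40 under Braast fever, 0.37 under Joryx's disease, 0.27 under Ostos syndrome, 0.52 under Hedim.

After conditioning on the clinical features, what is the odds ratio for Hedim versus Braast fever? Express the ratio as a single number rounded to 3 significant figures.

0.302

Posterior odds equal prior odds times the likelihood ratio; only the two competing hypotheses matter (using 1 − P(present | H) for each absent clinical feature).
  Hedim: 0.21 × 0.64 × (1 − 0.72) × (1 − 0.61) × 0.52 = 0.0076318
  Braast fever: 0.26 × 0.62 × (1 − 0.11) × (1 − 0.56) × 0.40 = 0.02525
Odds(Hedim : Braast fever) = 0.0076318 / 0.02525 ≈ 0.302.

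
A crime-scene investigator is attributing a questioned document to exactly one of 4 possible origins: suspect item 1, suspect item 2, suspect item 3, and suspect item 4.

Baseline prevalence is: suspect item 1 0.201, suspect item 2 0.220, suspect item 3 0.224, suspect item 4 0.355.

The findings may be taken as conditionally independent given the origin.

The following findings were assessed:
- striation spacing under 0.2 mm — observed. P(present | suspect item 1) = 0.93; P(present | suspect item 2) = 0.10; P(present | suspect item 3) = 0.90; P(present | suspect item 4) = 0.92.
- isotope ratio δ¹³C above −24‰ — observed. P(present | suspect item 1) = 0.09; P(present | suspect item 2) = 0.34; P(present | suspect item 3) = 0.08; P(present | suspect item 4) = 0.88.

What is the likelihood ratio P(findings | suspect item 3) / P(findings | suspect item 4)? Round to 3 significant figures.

Joint likelihood of the evidence pattern under each hypothesis:
  suspect item 3: 0.90 × 0.08 = 0.072
  suspect item 4: 0.92 × 0.88 = 0.8096
Bayes factor = 0.072 / 0.8096 ≈ 0.0889

0.0889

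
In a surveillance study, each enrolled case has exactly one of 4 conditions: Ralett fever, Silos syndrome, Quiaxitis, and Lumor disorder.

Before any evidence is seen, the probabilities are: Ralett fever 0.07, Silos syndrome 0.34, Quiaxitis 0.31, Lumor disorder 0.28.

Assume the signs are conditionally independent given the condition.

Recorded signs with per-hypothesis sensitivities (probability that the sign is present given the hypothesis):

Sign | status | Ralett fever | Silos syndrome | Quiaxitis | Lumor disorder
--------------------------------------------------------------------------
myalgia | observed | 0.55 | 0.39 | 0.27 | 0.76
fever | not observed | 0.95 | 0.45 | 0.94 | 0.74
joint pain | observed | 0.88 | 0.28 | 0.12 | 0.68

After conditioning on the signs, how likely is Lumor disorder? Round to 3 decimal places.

For each hypothesis, the unnormalized posterior weight is prior × product of the sign likelihoods (using 1 − P(present | H) for each absent sign):
  Ralett fever: 0.07 × 0.55 × (1 − 0.95) × 0.88 = 0.001694
  Silos syndrome: 0.34 × 0.39 × (1 − 0.45) × 0.28 = 0.02042
  Quiaxitis: 0.31 × 0.27 × (1 − 0.94) × 0.12 = 0.00060264
  Lumor disorder: 0.28 × 0.76 × (1 − 0.74) × 0.68 = 0.037623
Marginal likelihood of the evidence = 0.06034.
P(Lumor disorder | evidence) = 0.037623 / 0.06034 ≈ 0.624.

0.624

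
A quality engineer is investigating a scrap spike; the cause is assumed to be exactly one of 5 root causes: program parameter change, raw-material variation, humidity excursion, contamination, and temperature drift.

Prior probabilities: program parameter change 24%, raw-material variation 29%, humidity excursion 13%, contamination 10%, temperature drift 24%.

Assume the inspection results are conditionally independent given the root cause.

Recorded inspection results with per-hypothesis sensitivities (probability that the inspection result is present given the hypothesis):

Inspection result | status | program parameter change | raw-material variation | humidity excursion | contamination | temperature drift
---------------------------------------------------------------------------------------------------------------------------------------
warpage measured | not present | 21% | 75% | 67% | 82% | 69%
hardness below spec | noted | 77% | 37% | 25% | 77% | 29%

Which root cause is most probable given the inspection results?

By Bayes' rule with conditional independence, the unnormalized weight for each hypothesis is prior × ∏ likelihoods (using 1 − P(present | H) for each absent inspection result):
  program parameter change: 0.24 × (1 − 0.21) × 0.77 = 0.14599
  raw-material variation: 0.29 × (1 − 0.75) × 0.37 = 0.026825
  humidity excursion: 0.13 × (1 − 0.67) × 0.25 = 0.010725
  contamination: 0.10 × (1 − 0.82) × 0.77 = 0.01386
  temperature drift: 0.24 × (1 − 0.69) × 0.29 = 0.021576
Marginal likelihood of the evidence = 0.21898.
P(program parameter change | evidence) ≈ 0.14599 / 0.21898 ≈ 0.667
P(raw-material variation | evidence) ≈ 0.026825 / 0.21898 ≈ 0.123
P(humidity excursion | evidence) ≈ 0.010725 / 0.21898 ≈ 0.049
P(contamination | evidence) ≈ 0.01386 / 0.21898 ≈ 0.063
P(temperature drift | evidence) ≈ 0.021576 / 0.21898 ≈ 0.099
The largest is 0.667, so program parameter change is most probable.

program parameter change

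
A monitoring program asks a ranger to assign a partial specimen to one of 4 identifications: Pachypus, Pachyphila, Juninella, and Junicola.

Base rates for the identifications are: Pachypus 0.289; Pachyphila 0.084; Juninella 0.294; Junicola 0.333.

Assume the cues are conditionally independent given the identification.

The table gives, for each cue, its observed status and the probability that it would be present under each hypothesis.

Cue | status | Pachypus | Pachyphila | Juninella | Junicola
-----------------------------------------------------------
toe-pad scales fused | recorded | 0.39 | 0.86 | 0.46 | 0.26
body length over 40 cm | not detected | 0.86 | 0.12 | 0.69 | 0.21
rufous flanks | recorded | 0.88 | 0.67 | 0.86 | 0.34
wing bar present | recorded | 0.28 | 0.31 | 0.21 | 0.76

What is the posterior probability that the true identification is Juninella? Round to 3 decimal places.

0.179

For each hypothesis, the unnormalized posterior weight is prior × product of the cue likelihoods (using 1 − P(present | H) for each absent cue):
  Pachypus: 0.289 × 0.39 × (1 − 0.86) × 0.88 × 0.28 = 0.003888
  Pachyphila: 0.084 × 0.86 × (1 − 0.12) × 0.67 × 0.31 = 0.013204
  Juninella: 0.294 × 0.46 × (1 − 0.69) × 0.86 × 0.21 = 0.0075715
  Junicola: 0.333 × 0.26 × (1 − 0.21) × 0.34 × 0.76 = 0.017674
Normalizing constant Z = 0.003888 + 0.013204 + 0.0075715 + 0.017674 = 0.042337.
P(Juninella | evidence) = 0.0075715 / 0.042337 ≈ 0.179.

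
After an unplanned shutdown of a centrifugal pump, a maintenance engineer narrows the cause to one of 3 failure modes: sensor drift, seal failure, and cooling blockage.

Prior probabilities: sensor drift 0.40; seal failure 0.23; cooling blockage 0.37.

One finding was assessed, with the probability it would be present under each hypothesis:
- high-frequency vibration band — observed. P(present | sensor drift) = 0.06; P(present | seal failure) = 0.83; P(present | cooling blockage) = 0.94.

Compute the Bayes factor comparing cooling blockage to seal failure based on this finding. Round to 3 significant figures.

1.13

Likelihood of this finding under each hypothesis:
  cooling blockage: 0.94
  seal failure: 0.83
Bayes factor = 0.94 / 0.83 ≈ 1.13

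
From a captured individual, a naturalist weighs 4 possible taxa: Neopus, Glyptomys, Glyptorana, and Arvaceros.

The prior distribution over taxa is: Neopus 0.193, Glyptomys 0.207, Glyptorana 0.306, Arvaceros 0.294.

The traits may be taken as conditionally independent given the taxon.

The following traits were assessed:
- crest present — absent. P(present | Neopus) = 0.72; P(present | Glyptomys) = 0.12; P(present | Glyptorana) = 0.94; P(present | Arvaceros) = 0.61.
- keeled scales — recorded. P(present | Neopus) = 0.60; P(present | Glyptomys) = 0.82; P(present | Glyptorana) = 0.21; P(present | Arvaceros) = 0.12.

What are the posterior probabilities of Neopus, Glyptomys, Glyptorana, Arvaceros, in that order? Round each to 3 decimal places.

0.163, 0.749, 0.019, 0.069

Multiply each prior by the joint likelihood of the trait pattern (using 1 − P(present | H) for each absent trait):
  Neopus: 0.193 × (1 − 0.72) × 0.60 = 0.032424
  Glyptomys: 0.207 × (1 − 0.12) × 0.82 = 0.14937
  Glyptorana: 0.306 × (1 − 0.94) × 0.21 = 0.0038556
  Arvaceros: 0.294 × (1 − 0.61) × 0.12 = 0.013759
Normalizing constant Z = 0.032424 + 0.14937 + 0.0038556 + 0.013759 = 0.19941.
P(Neopus | evidence) = 0.032424 / 0.19941 ≈ 0.163
P(Glyptomys | evidence) = 0.14937 / 0.19941 ≈ 0.749
P(Glyptorana | evidence) = 0.0038556 / 0.19941 ≈ 0.019
P(Arvaceros | evidence) = 0.013759 / 0.19941 ≈ 0.069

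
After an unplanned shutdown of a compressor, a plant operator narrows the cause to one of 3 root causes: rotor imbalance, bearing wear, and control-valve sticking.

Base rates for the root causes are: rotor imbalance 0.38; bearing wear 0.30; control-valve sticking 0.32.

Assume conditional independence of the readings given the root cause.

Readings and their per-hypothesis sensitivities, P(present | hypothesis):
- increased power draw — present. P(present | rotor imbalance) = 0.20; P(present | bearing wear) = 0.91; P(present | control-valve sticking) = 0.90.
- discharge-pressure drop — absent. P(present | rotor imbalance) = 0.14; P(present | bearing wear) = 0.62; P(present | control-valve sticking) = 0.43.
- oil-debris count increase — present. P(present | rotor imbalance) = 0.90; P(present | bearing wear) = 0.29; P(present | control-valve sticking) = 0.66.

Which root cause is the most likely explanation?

By Bayes' rule with conditional independence, the unnormalized weight for each hypothesis is prior × ∏ likelihoods (using 1 − P(present | H) for each absent reading):
  rotor imbalance: 0.38 × 0.20 × (1 − 0.14) × 0.90 = 0.058824
  bearing wear: 0.30 × 0.91 × (1 − 0.62) × 0.29 = 0.030085
  control-valve sticking: 0.32 × 0.90 × (1 − 0.43) × 0.66 = 0.10835
The unnormalized weights sum to 0.19725.
P(rotor imbalance | evidence) ≈ 0.058824 / 0.19725 ≈ 0.298
P(bearing wear | evidence) ≈ 0.030085 / 0.19725 ≈ 0.153
P(control-valve sticking | evidence) ≈ 0.10835 / 0.19725 ≈ 0.549
The largest is 0.549, so control-valve sticking is most probable.

control-valve sticking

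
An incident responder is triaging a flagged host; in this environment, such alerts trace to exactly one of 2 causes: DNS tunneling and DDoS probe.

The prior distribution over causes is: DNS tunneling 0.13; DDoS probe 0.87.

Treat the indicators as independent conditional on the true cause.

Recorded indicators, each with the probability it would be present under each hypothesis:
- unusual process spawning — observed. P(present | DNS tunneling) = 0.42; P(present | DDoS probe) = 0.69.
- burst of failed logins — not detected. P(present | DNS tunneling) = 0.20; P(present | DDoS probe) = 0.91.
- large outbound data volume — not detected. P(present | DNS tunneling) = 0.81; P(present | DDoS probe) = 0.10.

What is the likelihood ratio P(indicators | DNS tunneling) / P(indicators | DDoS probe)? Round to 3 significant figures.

Joint likelihood of the indicator pattern under each hypothesis (using 1 − P(present | H) for each absent indicator):
  DNS tunneling: 0.42 × (1 − 0.20) × (1 − 0.81) = 0.06384
  DDoS probe: 0.69 × (1 − 0.91) × (1 − 0.10) = 0.05589
Bayes factor = 0.06384 / 0.05589 ≈ 1.14

1.14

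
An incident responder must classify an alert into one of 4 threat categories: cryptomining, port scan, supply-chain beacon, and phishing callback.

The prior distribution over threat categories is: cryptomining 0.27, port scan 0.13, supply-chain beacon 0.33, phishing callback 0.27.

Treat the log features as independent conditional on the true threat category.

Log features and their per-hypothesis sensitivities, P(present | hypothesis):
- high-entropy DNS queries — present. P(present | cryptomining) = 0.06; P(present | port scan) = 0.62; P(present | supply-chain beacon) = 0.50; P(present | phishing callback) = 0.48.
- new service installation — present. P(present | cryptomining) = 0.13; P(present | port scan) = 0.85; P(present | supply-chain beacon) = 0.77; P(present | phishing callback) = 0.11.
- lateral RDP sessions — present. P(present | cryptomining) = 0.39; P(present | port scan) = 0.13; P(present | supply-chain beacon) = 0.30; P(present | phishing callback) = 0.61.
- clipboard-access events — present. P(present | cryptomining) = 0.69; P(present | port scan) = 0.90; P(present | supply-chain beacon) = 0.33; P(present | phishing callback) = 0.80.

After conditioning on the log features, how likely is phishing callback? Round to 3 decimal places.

0.247

By Bayes' rule with conditional independence, the unnormalized weight for each hypothesis is prior × ∏ likelihoods:
  cryptomining: 0.27 × 0.06 × 0.13 × 0.39 × 0.69 = 0.00056672
  port scan: 0.13 × 0.62 × 0.85 × 0.13 × 0.90 = 0.0080157
  supply-chain beacon: 0.33 × 0.50 × 0.77 × 0.30 × 0.33 = 0.012578
  phishing callback: 0.27 × 0.48 × 0.11 × 0.61 × 0.80 = 0.0069569
Marginal likelihood of the evidence = 0.028117.
P(phishing callback | evidence) = 0.0069569 / 0.028117 ≈ 0.247.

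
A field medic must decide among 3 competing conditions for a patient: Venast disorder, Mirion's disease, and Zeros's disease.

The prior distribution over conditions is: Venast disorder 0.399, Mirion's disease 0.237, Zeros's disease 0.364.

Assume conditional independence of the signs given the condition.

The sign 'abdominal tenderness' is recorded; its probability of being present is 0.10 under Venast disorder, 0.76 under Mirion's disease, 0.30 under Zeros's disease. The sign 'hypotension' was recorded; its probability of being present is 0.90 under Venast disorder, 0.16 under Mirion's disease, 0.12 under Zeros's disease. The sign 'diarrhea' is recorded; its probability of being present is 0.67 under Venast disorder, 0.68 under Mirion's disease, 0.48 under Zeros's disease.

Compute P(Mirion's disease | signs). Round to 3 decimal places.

0.392

By Bayes' rule with conditional independence, the unnormalized weight for each hypothesis is prior × ∏ likelihoods:
  Venast disorder: 0.399 × 0.10 × 0.90 × 0.67 = 0.02406
  Mirion's disease: 0.237 × 0.76 × 0.16 × 0.68 = 0.019597
  Zeros's disease: 0.364 × 0.30 × 0.12 × 0.48 = 0.0062899
Marginal likelihood of the evidence = 0.049947.
P(Mirion's disease | evidence) = 0.019597 / 0.049947 ≈ 0.392.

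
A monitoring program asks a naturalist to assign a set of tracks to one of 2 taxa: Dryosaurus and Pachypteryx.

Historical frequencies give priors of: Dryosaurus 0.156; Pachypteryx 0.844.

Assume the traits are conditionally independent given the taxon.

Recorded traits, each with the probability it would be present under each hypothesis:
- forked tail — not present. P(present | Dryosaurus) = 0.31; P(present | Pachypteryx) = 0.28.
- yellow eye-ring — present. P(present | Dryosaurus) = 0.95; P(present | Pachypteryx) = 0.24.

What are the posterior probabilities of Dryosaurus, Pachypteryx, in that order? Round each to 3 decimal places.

By Bayes' rule with conditional independence, the unnormalized weight for each hypothesis is prior × ∏ likelihoods (using 1 − P(present | H) for each absent trait):
  Dryosaurus: 0.156 × (1 − 0.31) × 0.95 = 0.10226
  Pachypteryx: 0.844 × (1 − 0.28) × 0.24 = 0.14584
Normalizing constant Z = 0.10226 + 0.14584 = 0.2481.
P(Dryosaurus | evidence) = 0.10226 / 0.2481 ≈ 0.412
P(Pachypteryx | evidence) = 0.14584 / 0.2481 ≈ 0.588

0.412, 0.588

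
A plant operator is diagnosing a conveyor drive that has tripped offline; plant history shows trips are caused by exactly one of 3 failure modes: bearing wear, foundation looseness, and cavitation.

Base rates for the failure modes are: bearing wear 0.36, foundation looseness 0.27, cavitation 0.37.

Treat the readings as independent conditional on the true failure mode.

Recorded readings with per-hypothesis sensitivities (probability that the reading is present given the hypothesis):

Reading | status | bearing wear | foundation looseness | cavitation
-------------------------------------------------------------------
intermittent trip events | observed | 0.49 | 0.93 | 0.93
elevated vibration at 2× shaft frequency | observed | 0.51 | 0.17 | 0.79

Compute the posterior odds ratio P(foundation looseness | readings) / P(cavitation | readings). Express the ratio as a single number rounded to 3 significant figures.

0.157

The normalizing constant cancels in an odds ratio, so compute prior × likelihood for the two hypotheses only:
  foundation looseness: 0.27 × 0.93 × 0.17 = 0.042687
  cavitation: 0.37 × 0.93 × 0.79 = 0.27184
Posterior odds = 0.042687 / 0.27184 ≈ 0.157.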